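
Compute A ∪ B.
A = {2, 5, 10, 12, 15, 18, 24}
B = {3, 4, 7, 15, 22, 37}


Set A = {2, 5, 10, 12, 15, 18, 24}
Set B = {3, 4, 7, 15, 22, 37}
A ∪ B includes all elements in either set.
Elements from A: {2, 5, 10, 12, 15, 18, 24}
Elements from B not already included: {3, 4, 7, 22, 37}
A ∪ B = {2, 3, 4, 5, 7, 10, 12, 15, 18, 22, 24, 37}

{2, 3, 4, 5, 7, 10, 12, 15, 18, 22, 24, 37}


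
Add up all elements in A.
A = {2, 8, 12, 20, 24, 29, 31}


Set A = {2, 8, 12, 20, 24, 29, 31}
Sum = 2 + 8 + 12 + 20 + 24 + 29 + 31 = 126

126


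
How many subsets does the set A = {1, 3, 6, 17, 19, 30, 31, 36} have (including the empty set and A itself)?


Set A = {1, 3, 6, 17, 19, 30, 31, 36}
|A| = 8
The power set P(A) contains all subsets of A.
|P(A)| = 2^|A| = 2^8 = 256

256


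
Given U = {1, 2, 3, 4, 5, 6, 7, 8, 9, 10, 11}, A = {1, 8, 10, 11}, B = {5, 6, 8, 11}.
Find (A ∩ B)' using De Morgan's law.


U = {1, 2, 3, 4, 5, 6, 7, 8, 9, 10, 11}
A = {1, 8, 10, 11}, B = {5, 6, 8, 11}
A ∩ B = {8, 11}
(A ∩ B)' = U \ (A ∩ B) = {1, 2, 3, 4, 5, 6, 7, 9, 10}
Verification via A' ∪ B': A' = {2, 3, 4, 5, 6, 7, 9}, B' = {1, 2, 3, 4, 7, 9, 10}
A' ∪ B' = {1, 2, 3, 4, 5, 6, 7, 9, 10} ✓

{1, 2, 3, 4, 5, 6, 7, 9, 10}


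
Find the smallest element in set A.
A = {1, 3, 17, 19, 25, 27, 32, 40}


Set A = {1, 3, 17, 19, 25, 27, 32, 40}
Elements in ascending order: 1, 3, 17, 19, 25, 27, 32, 40
The smallest element is 1.

1


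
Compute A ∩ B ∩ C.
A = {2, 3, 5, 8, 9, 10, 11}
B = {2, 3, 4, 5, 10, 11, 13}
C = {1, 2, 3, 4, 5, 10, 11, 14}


Set A = {2, 3, 5, 8, 9, 10, 11}
Set B = {2, 3, 4, 5, 10, 11, 13}
Set C = {1, 2, 3, 4, 5, 10, 11, 14}
First, A ∩ B = {2, 3, 5, 10, 11}
Then, (A ∩ B) ∩ C = {2, 3, 5, 10, 11}

{2, 3, 5, 10, 11}


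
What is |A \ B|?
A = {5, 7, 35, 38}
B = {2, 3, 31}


Set A = {5, 7, 35, 38}
Set B = {2, 3, 31}
A \ B = {5, 7, 35, 38}
|A \ B| = 4

4


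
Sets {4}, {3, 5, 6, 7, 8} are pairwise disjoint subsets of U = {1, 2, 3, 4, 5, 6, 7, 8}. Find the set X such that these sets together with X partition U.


U = {1, 2, 3, 4, 5, 6, 7, 8}
Shown blocks: {4}, {3, 5, 6, 7, 8}
A partition's blocks are pairwise disjoint and cover U, so the missing block = U \ (union of shown blocks).
Union of shown blocks: {3, 4, 5, 6, 7, 8}
Missing block = U \ (union) = {1, 2}

{1, 2}


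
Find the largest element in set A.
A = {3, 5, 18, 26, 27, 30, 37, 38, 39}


Set A = {3, 5, 18, 26, 27, 30, 37, 38, 39}
Elements in ascending order: 3, 5, 18, 26, 27, 30, 37, 38, 39
The largest element is 39.

39


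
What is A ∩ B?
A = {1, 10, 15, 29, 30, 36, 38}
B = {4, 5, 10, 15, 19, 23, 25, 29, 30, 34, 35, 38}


Set A = {1, 10, 15, 29, 30, 36, 38}
Set B = {4, 5, 10, 15, 19, 23, 25, 29, 30, 34, 35, 38}
A ∩ B includes only elements in both sets.
Check each element of A against B:
1 ✗, 10 ✓, 15 ✓, 29 ✓, 30 ✓, 36 ✗, 38 ✓
A ∩ B = {10, 15, 29, 30, 38}

{10, 15, 29, 30, 38}


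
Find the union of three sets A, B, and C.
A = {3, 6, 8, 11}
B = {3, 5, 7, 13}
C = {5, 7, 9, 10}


Set A = {3, 6, 8, 11}
Set B = {3, 5, 7, 13}
Set C = {5, 7, 9, 10}
First, A ∪ B = {3, 5, 6, 7, 8, 11, 13}
Then, (A ∪ B) ∪ C = {3, 5, 6, 7, 8, 9, 10, 11, 13}

{3, 5, 6, 7, 8, 9, 10, 11, 13}


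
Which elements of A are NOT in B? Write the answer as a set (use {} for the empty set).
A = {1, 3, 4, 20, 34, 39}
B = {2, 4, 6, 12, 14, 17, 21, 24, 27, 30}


Set A = {1, 3, 4, 20, 34, 39}
Set B = {2, 4, 6, 12, 14, 17, 21, 24, 27, 30}
Check each element of A against B:
1 ∉ B (include), 3 ∉ B (include), 4 ∈ B, 20 ∉ B (include), 34 ∉ B (include), 39 ∉ B (include)
Elements of A not in B: {1, 3, 20, 34, 39}

{1, 3, 20, 34, 39}


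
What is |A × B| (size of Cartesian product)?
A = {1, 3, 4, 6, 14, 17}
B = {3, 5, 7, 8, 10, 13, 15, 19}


Set A = {1, 3, 4, 6, 14, 17} has 6 elements.
Set B = {3, 5, 7, 8, 10, 13, 15, 19} has 8 elements.
|A × B| = |A| × |B| = 6 × 8 = 48

48


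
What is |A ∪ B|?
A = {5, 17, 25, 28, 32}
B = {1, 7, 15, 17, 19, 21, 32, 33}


Set A = {5, 17, 25, 28, 32}, |A| = 5
Set B = {1, 7, 15, 17, 19, 21, 32, 33}, |B| = 8
A ∩ B = {17, 32}, |A ∩ B| = 2
|A ∪ B| = |A| + |B| - |A ∩ B| = 5 + 8 - 2 = 11

11


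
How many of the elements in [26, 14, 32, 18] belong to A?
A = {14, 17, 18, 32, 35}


Set A = {14, 17, 18, 32, 35}
Candidates: [26, 14, 32, 18]
Check each candidate:
26 ∉ A, 14 ∈ A, 32 ∈ A, 18 ∈ A
Count of candidates in A: 3

3


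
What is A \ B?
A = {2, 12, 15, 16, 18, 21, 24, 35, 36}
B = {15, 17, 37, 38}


Set A = {2, 12, 15, 16, 18, 21, 24, 35, 36}
Set B = {15, 17, 37, 38}
A \ B includes elements in A that are not in B.
Check each element of A:
2 (not in B, keep), 12 (not in B, keep), 15 (in B, remove), 16 (not in B, keep), 18 (not in B, keep), 21 (not in B, keep), 24 (not in B, keep), 35 (not in B, keep), 36 (not in B, keep)
A \ B = {2, 12, 16, 18, 21, 24, 35, 36}

{2, 12, 16, 18, 21, 24, 35, 36}


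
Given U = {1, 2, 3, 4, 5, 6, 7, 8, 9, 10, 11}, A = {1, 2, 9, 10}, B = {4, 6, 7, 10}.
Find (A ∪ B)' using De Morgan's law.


U = {1, 2, 3, 4, 5, 6, 7, 8, 9, 10, 11}
A = {1, 2, 9, 10}, B = {4, 6, 7, 10}
A ∪ B = {1, 2, 4, 6, 7, 9, 10}
(A ∪ B)' = U \ (A ∪ B) = {3, 5, 8, 11}
Verification via A' ∩ B': A' = {3, 4, 5, 6, 7, 8, 11}, B' = {1, 2, 3, 5, 8, 9, 11}
A' ∩ B' = {3, 5, 8, 11} ✓

{3, 5, 8, 11}


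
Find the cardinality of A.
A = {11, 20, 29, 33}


Set A = {11, 20, 29, 33}
Listing elements: 11, 20, 29, 33
Counting: 4 elements
|A| = 4

4


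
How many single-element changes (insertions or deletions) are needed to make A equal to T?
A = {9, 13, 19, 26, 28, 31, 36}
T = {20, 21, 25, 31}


Set A = {9, 13, 19, 26, 28, 31, 36}
Set T = {20, 21, 25, 31}
Elements to remove from A (in A, not in T): {9, 13, 19, 26, 28, 36} → 6 removals
Elements to add to A (in T, not in A): {20, 21, 25} → 3 additions
Total edits = 6 + 3 = 9

9


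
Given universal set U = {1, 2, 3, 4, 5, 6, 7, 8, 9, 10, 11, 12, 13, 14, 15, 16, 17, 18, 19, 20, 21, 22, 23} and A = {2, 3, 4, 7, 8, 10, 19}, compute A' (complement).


Universal set U = {1, 2, 3, 4, 5, 6, 7, 8, 9, 10, 11, 12, 13, 14, 15, 16, 17, 18, 19, 20, 21, 22, 23}
Set A = {2, 3, 4, 7, 8, 10, 19}
A' = U \ A = elements in U but not in A
Checking each element of U:
1 (not in A, include), 2 (in A, exclude), 3 (in A, exclude), 4 (in A, exclude), 5 (not in A, include), 6 (not in A, include), 7 (in A, exclude), 8 (in A, exclude), 9 (not in A, include), 10 (in A, exclude), 11 (not in A, include), 12 (not in A, include), 13 (not in A, include), 14 (not in A, include), 15 (not in A, include), 16 (not in A, include), 17 (not in A, include), 18 (not in A, include), 19 (in A, exclude), 20 (not in A, include), 21 (not in A, include), 22 (not in A, include), 23 (not in A, include)
A' = {1, 5, 6, 9, 11, 12, 13, 14, 15, 16, 17, 18, 20, 21, 22, 23}

{1, 5, 6, 9, 11, 12, 13, 14, 15, 16, 17, 18, 20, 21, 22, 23}


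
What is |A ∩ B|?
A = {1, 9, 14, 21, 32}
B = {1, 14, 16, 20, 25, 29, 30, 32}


Set A = {1, 9, 14, 21, 32}
Set B = {1, 14, 16, 20, 25, 29, 30, 32}
A ∩ B = {1, 14, 32}
|A ∩ B| = 3

3


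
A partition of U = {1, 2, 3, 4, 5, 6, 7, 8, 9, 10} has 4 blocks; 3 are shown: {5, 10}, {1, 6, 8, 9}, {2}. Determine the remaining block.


U = {1, 2, 3, 4, 5, 6, 7, 8, 9, 10}
Shown blocks: {5, 10}, {1, 6, 8, 9}, {2}
A partition's blocks are pairwise disjoint and cover U, so the missing block = U \ (union of shown blocks).
Union of shown blocks: {1, 2, 5, 6, 8, 9, 10}
Missing block = U \ (union) = {3, 4, 7}

{3, 4, 7}


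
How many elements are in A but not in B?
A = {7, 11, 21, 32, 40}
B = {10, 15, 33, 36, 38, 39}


Set A = {7, 11, 21, 32, 40}
Set B = {10, 15, 33, 36, 38, 39}
A \ B = {7, 11, 21, 32, 40}
|A \ B| = 5

5


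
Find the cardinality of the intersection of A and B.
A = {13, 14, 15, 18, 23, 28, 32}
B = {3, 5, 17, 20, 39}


Set A = {13, 14, 15, 18, 23, 28, 32}
Set B = {3, 5, 17, 20, 39}
A ∩ B = {}
|A ∩ B| = 0

0


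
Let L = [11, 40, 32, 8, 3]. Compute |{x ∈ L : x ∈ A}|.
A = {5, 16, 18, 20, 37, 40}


Set A = {5, 16, 18, 20, 37, 40}
Candidates: [11, 40, 32, 8, 3]
Check each candidate:
11 ∉ A, 40 ∈ A, 32 ∉ A, 8 ∉ A, 3 ∉ A
Count of candidates in A: 1

1


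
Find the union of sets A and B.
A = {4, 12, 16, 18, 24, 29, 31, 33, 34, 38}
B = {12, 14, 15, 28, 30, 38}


Set A = {4, 12, 16, 18, 24, 29, 31, 33, 34, 38}
Set B = {12, 14, 15, 28, 30, 38}
A ∪ B includes all elements in either set.
Elements from A: {4, 12, 16, 18, 24, 29, 31, 33, 34, 38}
Elements from B not already included: {14, 15, 28, 30}
A ∪ B = {4, 12, 14, 15, 16, 18, 24, 28, 29, 30, 31, 33, 34, 38}

{4, 12, 14, 15, 16, 18, 24, 28, 29, 30, 31, 33, 34, 38}


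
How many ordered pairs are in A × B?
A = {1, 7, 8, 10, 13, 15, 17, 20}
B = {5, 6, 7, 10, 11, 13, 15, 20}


Set A = {1, 7, 8, 10, 13, 15, 17, 20} has 8 elements.
Set B = {5, 6, 7, 10, 11, 13, 15, 20} has 8 elements.
|A × B| = |A| × |B| = 8 × 8 = 64

64


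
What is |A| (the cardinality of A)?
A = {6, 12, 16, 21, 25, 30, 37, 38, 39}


Set A = {6, 12, 16, 21, 25, 30, 37, 38, 39}
Listing elements: 6, 12, 16, 21, 25, 30, 37, 38, 39
Counting: 9 elements
|A| = 9

9


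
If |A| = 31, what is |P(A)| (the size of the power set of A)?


The set has 31 elements.
The power set contains all possible subsets.
|P(A)| = 2^|A| = 2^31 = 2147483648

2147483648


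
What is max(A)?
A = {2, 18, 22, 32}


Set A = {2, 18, 22, 32}
Elements in ascending order: 2, 18, 22, 32
The largest element is 32.

32


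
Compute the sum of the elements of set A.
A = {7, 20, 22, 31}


Set A = {7, 20, 22, 31}
Sum = 7 + 20 + 22 + 31 = 80

80


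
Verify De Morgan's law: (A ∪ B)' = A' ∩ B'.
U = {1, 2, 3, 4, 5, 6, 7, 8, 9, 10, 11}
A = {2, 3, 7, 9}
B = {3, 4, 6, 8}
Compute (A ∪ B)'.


U = {1, 2, 3, 4, 5, 6, 7, 8, 9, 10, 11}
A = {2, 3, 7, 9}, B = {3, 4, 6, 8}
A ∪ B = {2, 3, 4, 6, 7, 8, 9}
(A ∪ B)' = U \ (A ∪ B) = {1, 5, 10, 11}
Verification via A' ∩ B': A' = {1, 4, 5, 6, 8, 10, 11}, B' = {1, 2, 5, 7, 9, 10, 11}
A' ∩ B' = {1, 5, 10, 11} ✓

{1, 5, 10, 11}


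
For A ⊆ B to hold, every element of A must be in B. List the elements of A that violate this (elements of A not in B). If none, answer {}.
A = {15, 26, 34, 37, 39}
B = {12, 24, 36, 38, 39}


Set A = {15, 26, 34, 37, 39}
Set B = {12, 24, 36, 38, 39}
Check each element of A against B:
15 ∉ B (include), 26 ∉ B (include), 34 ∉ B (include), 37 ∉ B (include), 39 ∈ B
Elements of A not in B: {15, 26, 34, 37}

{15, 26, 34, 37}


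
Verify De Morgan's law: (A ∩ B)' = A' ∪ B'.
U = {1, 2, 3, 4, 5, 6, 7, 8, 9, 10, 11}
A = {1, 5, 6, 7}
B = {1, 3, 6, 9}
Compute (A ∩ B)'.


U = {1, 2, 3, 4, 5, 6, 7, 8, 9, 10, 11}
A = {1, 5, 6, 7}, B = {1, 3, 6, 9}
A ∩ B = {1, 6}
(A ∩ B)' = U \ (A ∩ B) = {2, 3, 4, 5, 7, 8, 9, 10, 11}
Verification via A' ∪ B': A' = {2, 3, 4, 8, 9, 10, 11}, B' = {2, 4, 5, 7, 8, 10, 11}
A' ∪ B' = {2, 3, 4, 5, 7, 8, 9, 10, 11} ✓

{2, 3, 4, 5, 7, 8, 9, 10, 11}


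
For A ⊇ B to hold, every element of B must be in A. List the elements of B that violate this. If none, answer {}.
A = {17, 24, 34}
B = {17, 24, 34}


Set A = {17, 24, 34}
Set B = {17, 24, 34}
Check each element of B against A:
17 ∈ A, 24 ∈ A, 34 ∈ A
Elements of B not in A: {}

{}


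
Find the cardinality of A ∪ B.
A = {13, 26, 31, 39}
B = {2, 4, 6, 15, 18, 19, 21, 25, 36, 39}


Set A = {13, 26, 31, 39}, |A| = 4
Set B = {2, 4, 6, 15, 18, 19, 21, 25, 36, 39}, |B| = 10
A ∩ B = {39}, |A ∩ B| = 1
|A ∪ B| = |A| + |B| - |A ∩ B| = 4 + 10 - 1 = 13

13


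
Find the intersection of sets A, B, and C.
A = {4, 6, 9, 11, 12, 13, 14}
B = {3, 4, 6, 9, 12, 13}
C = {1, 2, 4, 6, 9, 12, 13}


Set A = {4, 6, 9, 11, 12, 13, 14}
Set B = {3, 4, 6, 9, 12, 13}
Set C = {1, 2, 4, 6, 9, 12, 13}
First, A ∩ B = {4, 6, 9, 12, 13}
Then, (A ∩ B) ∩ C = {4, 6, 9, 12, 13}

{4, 6, 9, 12, 13}


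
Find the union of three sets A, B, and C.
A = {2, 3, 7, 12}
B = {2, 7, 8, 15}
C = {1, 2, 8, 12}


Set A = {2, 3, 7, 12}
Set B = {2, 7, 8, 15}
Set C = {1, 2, 8, 12}
First, A ∪ B = {2, 3, 7, 8, 12, 15}
Then, (A ∪ B) ∪ C = {1, 2, 3, 7, 8, 12, 15}

{1, 2, 3, 7, 8, 12, 15}


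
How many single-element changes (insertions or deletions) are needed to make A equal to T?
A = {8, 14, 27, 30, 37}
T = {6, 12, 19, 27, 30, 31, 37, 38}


Set A = {8, 14, 27, 30, 37}
Set T = {6, 12, 19, 27, 30, 31, 37, 38}
Elements to remove from A (in A, not in T): {8, 14} → 2 removals
Elements to add to A (in T, not in A): {6, 12, 19, 31, 38} → 5 additions
Total edits = 2 + 5 = 7

7


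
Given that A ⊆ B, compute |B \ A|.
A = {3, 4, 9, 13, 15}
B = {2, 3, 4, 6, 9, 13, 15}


Set A = {3, 4, 9, 13, 15}, |A| = 5
Set B = {2, 3, 4, 6, 9, 13, 15}, |B| = 7
Since A ⊆ B: B \ A = {2, 6}
|B| - |A| = 7 - 5 = 2

2


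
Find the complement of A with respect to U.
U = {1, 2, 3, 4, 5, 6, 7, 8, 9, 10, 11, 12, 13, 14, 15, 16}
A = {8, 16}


Universal set U = {1, 2, 3, 4, 5, 6, 7, 8, 9, 10, 11, 12, 13, 14, 15, 16}
Set A = {8, 16}
A' = U \ A = elements in U but not in A
Checking each element of U:
1 (not in A, include), 2 (not in A, include), 3 (not in A, include), 4 (not in A, include), 5 (not in A, include), 6 (not in A, include), 7 (not in A, include), 8 (in A, exclude), 9 (not in A, include), 10 (not in A, include), 11 (not in A, include), 12 (not in A, include), 13 (not in A, include), 14 (not in A, include), 15 (not in A, include), 16 (in A, exclude)
A' = {1, 2, 3, 4, 5, 6, 7, 9, 10, 11, 12, 13, 14, 15}

{1, 2, 3, 4, 5, 6, 7, 9, 10, 11, 12, 13, 14, 15}


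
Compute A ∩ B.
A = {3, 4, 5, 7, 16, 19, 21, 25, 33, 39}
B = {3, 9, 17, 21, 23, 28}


Set A = {3, 4, 5, 7, 16, 19, 21, 25, 33, 39}
Set B = {3, 9, 17, 21, 23, 28}
A ∩ B includes only elements in both sets.
Check each element of A against B:
3 ✓, 4 ✗, 5 ✗, 7 ✗, 16 ✗, 19 ✗, 21 ✓, 25 ✗, 33 ✗, 39 ✗
A ∩ B = {3, 21}

{3, 21}


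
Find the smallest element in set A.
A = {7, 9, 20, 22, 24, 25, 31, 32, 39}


Set A = {7, 9, 20, 22, 24, 25, 31, 32, 39}
Elements in ascending order: 7, 9, 20, 22, 24, 25, 31, 32, 39
The smallest element is 7.

7


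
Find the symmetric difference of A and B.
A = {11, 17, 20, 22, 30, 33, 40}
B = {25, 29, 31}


Set A = {11, 17, 20, 22, 30, 33, 40}
Set B = {25, 29, 31}
A △ B = (A \ B) ∪ (B \ A)
Elements in A but not B: {11, 17, 20, 22, 30, 33, 40}
Elements in B but not A: {25, 29, 31}
A △ B = {11, 17, 20, 22, 25, 29, 30, 31, 33, 40}

{11, 17, 20, 22, 25, 29, 30, 31, 33, 40}


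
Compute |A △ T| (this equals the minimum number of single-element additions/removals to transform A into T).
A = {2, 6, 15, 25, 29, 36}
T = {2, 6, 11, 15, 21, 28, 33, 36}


Set A = {2, 6, 15, 25, 29, 36}
Set T = {2, 6, 11, 15, 21, 28, 33, 36}
Elements to remove from A (in A, not in T): {25, 29} → 2 removals
Elements to add to A (in T, not in A): {11, 21, 28, 33} → 4 additions
Total edits = 2 + 4 = 6

6


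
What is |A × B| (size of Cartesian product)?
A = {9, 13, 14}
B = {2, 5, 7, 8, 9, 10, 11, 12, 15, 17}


Set A = {9, 13, 14} has 3 elements.
Set B = {2, 5, 7, 8, 9, 10, 11, 12, 15, 17} has 10 elements.
|A × B| = |A| × |B| = 3 × 10 = 30

30


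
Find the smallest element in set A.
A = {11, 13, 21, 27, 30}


Set A = {11, 13, 21, 27, 30}
Elements in ascending order: 11, 13, 21, 27, 30
The smallest element is 11.

11


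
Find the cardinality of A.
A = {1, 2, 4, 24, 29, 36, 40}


Set A = {1, 2, 4, 24, 29, 36, 40}
Listing elements: 1, 2, 4, 24, 29, 36, 40
Counting: 7 elements
|A| = 7

7


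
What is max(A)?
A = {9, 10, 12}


Set A = {9, 10, 12}
Elements in ascending order: 9, 10, 12
The largest element is 12.

12


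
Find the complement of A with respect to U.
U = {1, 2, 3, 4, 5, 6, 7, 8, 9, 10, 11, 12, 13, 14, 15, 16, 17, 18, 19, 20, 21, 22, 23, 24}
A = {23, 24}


Universal set U = {1, 2, 3, 4, 5, 6, 7, 8, 9, 10, 11, 12, 13, 14, 15, 16, 17, 18, 19, 20, 21, 22, 23, 24}
Set A = {23, 24}
A' = U \ A = elements in U but not in A
Checking each element of U:
1 (not in A, include), 2 (not in A, include), 3 (not in A, include), 4 (not in A, include), 5 (not in A, include), 6 (not in A, include), 7 (not in A, include), 8 (not in A, include), 9 (not in A, include), 10 (not in A, include), 11 (not in A, include), 12 (not in A, include), 13 (not in A, include), 14 (not in A, include), 15 (not in A, include), 16 (not in A, include), 17 (not in A, include), 18 (not in A, include), 19 (not in A, include), 20 (not in A, include), 21 (not in A, include), 22 (not in A, include), 23 (in A, exclude), 24 (in A, exclude)
A' = {1, 2, 3, 4, 5, 6, 7, 8, 9, 10, 11, 12, 13, 14, 15, 16, 17, 18, 19, 20, 21, 22}

{1, 2, 3, 4, 5, 6, 7, 8, 9, 10, 11, 12, 13, 14, 15, 16, 17, 18, 19, 20, 21, 22}


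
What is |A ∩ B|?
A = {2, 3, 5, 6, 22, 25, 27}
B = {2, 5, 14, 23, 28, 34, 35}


Set A = {2, 3, 5, 6, 22, 25, 27}
Set B = {2, 5, 14, 23, 28, 34, 35}
A ∩ B = {2, 5}
|A ∩ B| = 2

2


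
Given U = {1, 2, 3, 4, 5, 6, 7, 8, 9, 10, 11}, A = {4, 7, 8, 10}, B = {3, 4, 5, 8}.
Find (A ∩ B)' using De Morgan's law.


U = {1, 2, 3, 4, 5, 6, 7, 8, 9, 10, 11}
A = {4, 7, 8, 10}, B = {3, 4, 5, 8}
A ∩ B = {4, 8}
(A ∩ B)' = U \ (A ∩ B) = {1, 2, 3, 5, 6, 7, 9, 10, 11}
Verification via A' ∪ B': A' = {1, 2, 3, 5, 6, 9, 11}, B' = {1, 2, 6, 7, 9, 10, 11}
A' ∪ B' = {1, 2, 3, 5, 6, 7, 9, 10, 11} ✓

{1, 2, 3, 5, 6, 7, 9, 10, 11}


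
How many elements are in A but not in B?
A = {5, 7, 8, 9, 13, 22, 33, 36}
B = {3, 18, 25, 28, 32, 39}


Set A = {5, 7, 8, 9, 13, 22, 33, 36}
Set B = {3, 18, 25, 28, 32, 39}
A \ B = {5, 7, 8, 9, 13, 22, 33, 36}
|A \ B| = 8

8


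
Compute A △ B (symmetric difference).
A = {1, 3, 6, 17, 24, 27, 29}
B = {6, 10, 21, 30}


Set A = {1, 3, 6, 17, 24, 27, 29}
Set B = {6, 10, 21, 30}
A △ B = (A \ B) ∪ (B \ A)
Elements in A but not B: {1, 3, 17, 24, 27, 29}
Elements in B but not A: {10, 21, 30}
A △ B = {1, 3, 10, 17, 21, 24, 27, 29, 30}

{1, 3, 10, 17, 21, 24, 27, 29, 30}


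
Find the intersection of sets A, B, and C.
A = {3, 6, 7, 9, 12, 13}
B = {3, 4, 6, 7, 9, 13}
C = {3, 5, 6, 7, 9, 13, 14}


Set A = {3, 6, 7, 9, 12, 13}
Set B = {3, 4, 6, 7, 9, 13}
Set C = {3, 5, 6, 7, 9, 13, 14}
First, A ∩ B = {3, 6, 7, 9, 13}
Then, (A ∩ B) ∩ C = {3, 6, 7, 9, 13}

{3, 6, 7, 9, 13}


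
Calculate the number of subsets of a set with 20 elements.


The set has 20 elements.
The power set contains all possible subsets.
|P(A)| = 2^|A| = 2^20 = 1048576

1048576


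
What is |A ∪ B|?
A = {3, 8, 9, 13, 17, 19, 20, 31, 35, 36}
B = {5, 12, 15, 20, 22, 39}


Set A = {3, 8, 9, 13, 17, 19, 20, 31, 35, 36}, |A| = 10
Set B = {5, 12, 15, 20, 22, 39}, |B| = 6
A ∩ B = {20}, |A ∩ B| = 1
|A ∪ B| = |A| + |B| - |A ∩ B| = 10 + 6 - 1 = 15

15


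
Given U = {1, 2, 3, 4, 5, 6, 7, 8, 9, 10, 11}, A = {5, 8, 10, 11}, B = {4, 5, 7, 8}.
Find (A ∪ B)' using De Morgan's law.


U = {1, 2, 3, 4, 5, 6, 7, 8, 9, 10, 11}
A = {5, 8, 10, 11}, B = {4, 5, 7, 8}
A ∪ B = {4, 5, 7, 8, 10, 11}
(A ∪ B)' = U \ (A ∪ B) = {1, 2, 3, 6, 9}
Verification via A' ∩ B': A' = {1, 2, 3, 4, 6, 7, 9}, B' = {1, 2, 3, 6, 9, 10, 11}
A' ∩ B' = {1, 2, 3, 6, 9} ✓

{1, 2, 3, 6, 9}


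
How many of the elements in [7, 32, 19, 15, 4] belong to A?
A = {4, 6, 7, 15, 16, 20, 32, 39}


Set A = {4, 6, 7, 15, 16, 20, 32, 39}
Candidates: [7, 32, 19, 15, 4]
Check each candidate:
7 ∈ A, 32 ∈ A, 19 ∉ A, 15 ∈ A, 4 ∈ A
Count of candidates in A: 4

4


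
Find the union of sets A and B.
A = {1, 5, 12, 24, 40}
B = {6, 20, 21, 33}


Set A = {1, 5, 12, 24, 40}
Set B = {6, 20, 21, 33}
A ∪ B includes all elements in either set.
Elements from A: {1, 5, 12, 24, 40}
Elements from B not already included: {6, 20, 21, 33}
A ∪ B = {1, 5, 6, 12, 20, 21, 24, 33, 40}

{1, 5, 6, 12, 20, 21, 24, 33, 40}


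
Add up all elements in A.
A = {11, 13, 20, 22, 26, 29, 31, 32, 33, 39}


Set A = {11, 13, 20, 22, 26, 29, 31, 32, 33, 39}
Sum = 11 + 13 + 20 + 22 + 26 + 29 + 31 + 32 + 33 + 39 = 256

256


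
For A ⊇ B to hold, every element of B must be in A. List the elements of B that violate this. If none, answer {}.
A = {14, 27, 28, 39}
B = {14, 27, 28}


Set A = {14, 27, 28, 39}
Set B = {14, 27, 28}
Check each element of B against A:
14 ∈ A, 27 ∈ A, 28 ∈ A
Elements of B not in A: {}

{}


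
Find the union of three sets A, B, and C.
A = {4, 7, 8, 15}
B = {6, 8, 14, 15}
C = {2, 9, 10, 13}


Set A = {4, 7, 8, 15}
Set B = {6, 8, 14, 15}
Set C = {2, 9, 10, 13}
First, A ∪ B = {4, 6, 7, 8, 14, 15}
Then, (A ∪ B) ∪ C = {2, 4, 6, 7, 8, 9, 10, 13, 14, 15}

{2, 4, 6, 7, 8, 9, 10, 13, 14, 15}


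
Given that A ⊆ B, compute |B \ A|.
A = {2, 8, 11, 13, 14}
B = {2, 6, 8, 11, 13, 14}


Set A = {2, 8, 11, 13, 14}, |A| = 5
Set B = {2, 6, 8, 11, 13, 14}, |B| = 6
Since A ⊆ B: B \ A = {6}
|B| - |A| = 6 - 5 = 1

1


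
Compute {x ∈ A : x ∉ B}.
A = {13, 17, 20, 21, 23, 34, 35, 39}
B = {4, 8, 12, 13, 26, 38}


Set A = {13, 17, 20, 21, 23, 34, 35, 39}
Set B = {4, 8, 12, 13, 26, 38}
Check each element of A against B:
13 ∈ B, 17 ∉ B (include), 20 ∉ B (include), 21 ∉ B (include), 23 ∉ B (include), 34 ∉ B (include), 35 ∉ B (include), 39 ∉ B (include)
Elements of A not in B: {17, 20, 21, 23, 34, 35, 39}

{17, 20, 21, 23, 34, 35, 39}


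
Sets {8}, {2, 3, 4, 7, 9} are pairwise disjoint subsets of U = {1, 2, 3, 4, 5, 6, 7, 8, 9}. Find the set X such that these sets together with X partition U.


U = {1, 2, 3, 4, 5, 6, 7, 8, 9}
Shown blocks: {8}, {2, 3, 4, 7, 9}
A partition's blocks are pairwise disjoint and cover U, so the missing block = U \ (union of shown blocks).
Union of shown blocks: {2, 3, 4, 7, 8, 9}
Missing block = U \ (union) = {1, 5, 6}

{1, 5, 6}


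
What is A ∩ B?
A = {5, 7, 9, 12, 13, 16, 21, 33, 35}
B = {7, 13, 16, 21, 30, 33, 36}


Set A = {5, 7, 9, 12, 13, 16, 21, 33, 35}
Set B = {7, 13, 16, 21, 30, 33, 36}
A ∩ B includes only elements in both sets.
Check each element of A against B:
5 ✗, 7 ✓, 9 ✗, 12 ✗, 13 ✓, 16 ✓, 21 ✓, 33 ✓, 35 ✗
A ∩ B = {7, 13, 16, 21, 33}

{7, 13, 16, 21, 33}


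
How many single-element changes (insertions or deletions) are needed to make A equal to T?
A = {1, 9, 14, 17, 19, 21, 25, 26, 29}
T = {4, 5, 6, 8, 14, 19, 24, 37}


Set A = {1, 9, 14, 17, 19, 21, 25, 26, 29}
Set T = {4, 5, 6, 8, 14, 19, 24, 37}
Elements to remove from A (in A, not in T): {1, 9, 17, 21, 25, 26, 29} → 7 removals
Elements to add to A (in T, not in A): {4, 5, 6, 8, 24, 37} → 6 additions
Total edits = 7 + 6 = 13

13


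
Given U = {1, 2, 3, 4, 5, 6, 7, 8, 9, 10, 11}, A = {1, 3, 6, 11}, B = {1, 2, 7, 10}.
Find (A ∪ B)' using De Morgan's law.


U = {1, 2, 3, 4, 5, 6, 7, 8, 9, 10, 11}
A = {1, 3, 6, 11}, B = {1, 2, 7, 10}
A ∪ B = {1, 2, 3, 6, 7, 10, 11}
(A ∪ B)' = U \ (A ∪ B) = {4, 5, 8, 9}
Verification via A' ∩ B': A' = {2, 4, 5, 7, 8, 9, 10}, B' = {3, 4, 5, 6, 8, 9, 11}
A' ∩ B' = {4, 5, 8, 9} ✓

{4, 5, 8, 9}


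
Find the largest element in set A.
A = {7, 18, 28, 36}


Set A = {7, 18, 28, 36}
Elements in ascending order: 7, 18, 28, 36
The largest element is 36.

36


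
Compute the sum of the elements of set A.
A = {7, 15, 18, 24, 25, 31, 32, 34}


Set A = {7, 15, 18, 24, 25, 31, 32, 34}
Sum = 7 + 15 + 18 + 24 + 25 + 31 + 32 + 34 = 186

186


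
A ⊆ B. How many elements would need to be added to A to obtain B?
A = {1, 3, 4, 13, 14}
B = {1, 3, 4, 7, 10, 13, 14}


Set A = {1, 3, 4, 13, 14}, |A| = 5
Set B = {1, 3, 4, 7, 10, 13, 14}, |B| = 7
Since A ⊆ B: B \ A = {7, 10}
|B| - |A| = 7 - 5 = 2

2


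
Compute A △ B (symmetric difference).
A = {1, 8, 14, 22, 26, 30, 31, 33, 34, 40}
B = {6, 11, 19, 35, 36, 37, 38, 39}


Set A = {1, 8, 14, 22, 26, 30, 31, 33, 34, 40}
Set B = {6, 11, 19, 35, 36, 37, 38, 39}
A △ B = (A \ B) ∪ (B \ A)
Elements in A but not B: {1, 8, 14, 22, 26, 30, 31, 33, 34, 40}
Elements in B but not A: {6, 11, 19, 35, 36, 37, 38, 39}
A △ B = {1, 6, 8, 11, 14, 19, 22, 26, 30, 31, 33, 34, 35, 36, 37, 38, 39, 40}

{1, 6, 8, 11, 14, 19, 22, 26, 30, 31, 33, 34, 35, 36, 37, 38, 39, 40}


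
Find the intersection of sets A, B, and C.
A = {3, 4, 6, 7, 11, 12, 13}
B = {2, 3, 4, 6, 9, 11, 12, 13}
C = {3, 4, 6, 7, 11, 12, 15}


Set A = {3, 4, 6, 7, 11, 12, 13}
Set B = {2, 3, 4, 6, 9, 11, 12, 13}
Set C = {3, 4, 6, 7, 11, 12, 15}
First, A ∩ B = {3, 4, 6, 11, 12, 13}
Then, (A ∩ B) ∩ C = {3, 4, 6, 11, 12}

{3, 4, 6, 11, 12}


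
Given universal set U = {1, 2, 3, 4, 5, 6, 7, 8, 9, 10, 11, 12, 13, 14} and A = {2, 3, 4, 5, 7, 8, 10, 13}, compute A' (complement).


Universal set U = {1, 2, 3, 4, 5, 6, 7, 8, 9, 10, 11, 12, 13, 14}
Set A = {2, 3, 4, 5, 7, 8, 10, 13}
A' = U \ A = elements in U but not in A
Checking each element of U:
1 (not in A, include), 2 (in A, exclude), 3 (in A, exclude), 4 (in A, exclude), 5 (in A, exclude), 6 (not in A, include), 7 (in A, exclude), 8 (in A, exclude), 9 (not in A, include), 10 (in A, exclude), 11 (not in A, include), 12 (not in A, include), 13 (in A, exclude), 14 (not in A, include)
A' = {1, 6, 9, 11, 12, 14}

{1, 6, 9, 11, 12, 14}


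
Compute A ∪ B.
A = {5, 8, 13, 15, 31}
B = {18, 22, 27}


Set A = {5, 8, 13, 15, 31}
Set B = {18, 22, 27}
A ∪ B includes all elements in either set.
Elements from A: {5, 8, 13, 15, 31}
Elements from B not already included: {18, 22, 27}
A ∪ B = {5, 8, 13, 15, 18, 22, 27, 31}

{5, 8, 13, 15, 18, 22, 27, 31}


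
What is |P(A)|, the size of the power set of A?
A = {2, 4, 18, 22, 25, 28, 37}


Set A = {2, 4, 18, 22, 25, 28, 37}
|A| = 7
The power set P(A) contains all subsets of A.
|P(A)| = 2^|A| = 2^7 = 128

128


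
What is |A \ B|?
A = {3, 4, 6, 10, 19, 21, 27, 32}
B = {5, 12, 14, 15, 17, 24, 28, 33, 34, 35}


Set A = {3, 4, 6, 10, 19, 21, 27, 32}
Set B = {5, 12, 14, 15, 17, 24, 28, 33, 34, 35}
A \ B = {3, 4, 6, 10, 19, 21, 27, 32}
|A \ B| = 8

8


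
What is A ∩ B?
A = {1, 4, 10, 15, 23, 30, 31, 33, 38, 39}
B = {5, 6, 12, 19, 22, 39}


Set A = {1, 4, 10, 15, 23, 30, 31, 33, 38, 39}
Set B = {5, 6, 12, 19, 22, 39}
A ∩ B includes only elements in both sets.
Check each element of A against B:
1 ✗, 4 ✗, 10 ✗, 15 ✗, 23 ✗, 30 ✗, 31 ✗, 33 ✗, 38 ✗, 39 ✓
A ∩ B = {39}

{39}


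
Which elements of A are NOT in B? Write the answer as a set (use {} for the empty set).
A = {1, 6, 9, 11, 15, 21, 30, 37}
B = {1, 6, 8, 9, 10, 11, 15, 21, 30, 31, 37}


Set A = {1, 6, 9, 11, 15, 21, 30, 37}
Set B = {1, 6, 8, 9, 10, 11, 15, 21, 30, 31, 37}
Check each element of A against B:
1 ∈ B, 6 ∈ B, 9 ∈ B, 11 ∈ B, 15 ∈ B, 21 ∈ B, 30 ∈ B, 37 ∈ B
Elements of A not in B: {}

{}


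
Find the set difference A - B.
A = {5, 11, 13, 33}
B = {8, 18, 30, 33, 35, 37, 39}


Set A = {5, 11, 13, 33}
Set B = {8, 18, 30, 33, 35, 37, 39}
A \ B includes elements in A that are not in B.
Check each element of A:
5 (not in B, keep), 11 (not in B, keep), 13 (not in B, keep), 33 (in B, remove)
A \ B = {5, 11, 13}

{5, 11, 13}


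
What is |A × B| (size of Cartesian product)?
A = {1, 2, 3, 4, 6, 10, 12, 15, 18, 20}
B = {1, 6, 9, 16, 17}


Set A = {1, 2, 3, 4, 6, 10, 12, 15, 18, 20} has 10 elements.
Set B = {1, 6, 9, 16, 17} has 5 elements.
|A × B| = |A| × |B| = 10 × 5 = 50

50


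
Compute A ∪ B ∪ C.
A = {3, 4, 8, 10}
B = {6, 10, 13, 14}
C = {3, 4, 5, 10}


Set A = {3, 4, 8, 10}
Set B = {6, 10, 13, 14}
Set C = {3, 4, 5, 10}
First, A ∪ B = {3, 4, 6, 8, 10, 13, 14}
Then, (A ∪ B) ∪ C = {3, 4, 5, 6, 8, 10, 13, 14}

{3, 4, 5, 6, 8, 10, 13, 14}


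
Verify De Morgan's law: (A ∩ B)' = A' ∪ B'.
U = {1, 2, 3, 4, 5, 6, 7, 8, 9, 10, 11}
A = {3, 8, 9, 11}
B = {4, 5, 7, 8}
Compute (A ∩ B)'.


U = {1, 2, 3, 4, 5, 6, 7, 8, 9, 10, 11}
A = {3, 8, 9, 11}, B = {4, 5, 7, 8}
A ∩ B = {8}
(A ∩ B)' = U \ (A ∩ B) = {1, 2, 3, 4, 5, 6, 7, 9, 10, 11}
Verification via A' ∪ B': A' = {1, 2, 4, 5, 6, 7, 10}, B' = {1, 2, 3, 6, 9, 10, 11}
A' ∪ B' = {1, 2, 3, 4, 5, 6, 7, 9, 10, 11} ✓

{1, 2, 3, 4, 5, 6, 7, 9, 10, 11}


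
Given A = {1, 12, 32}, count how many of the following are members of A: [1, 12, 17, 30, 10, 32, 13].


Set A = {1, 12, 32}
Candidates: [1, 12, 17, 30, 10, 32, 13]
Check each candidate:
1 ∈ A, 12 ∈ A, 17 ∉ A, 30 ∉ A, 10 ∉ A, 32 ∈ A, 13 ∉ A
Count of candidates in A: 3

3


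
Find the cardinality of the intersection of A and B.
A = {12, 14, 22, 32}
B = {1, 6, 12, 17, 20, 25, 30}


Set A = {12, 14, 22, 32}
Set B = {1, 6, 12, 17, 20, 25, 30}
A ∩ B = {12}
|A ∩ B| = 1

1


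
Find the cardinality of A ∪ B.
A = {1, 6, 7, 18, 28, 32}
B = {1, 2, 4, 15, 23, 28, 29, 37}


Set A = {1, 6, 7, 18, 28, 32}, |A| = 6
Set B = {1, 2, 4, 15, 23, 28, 29, 37}, |B| = 8
A ∩ B = {1, 28}, |A ∩ B| = 2
|A ∪ B| = |A| + |B| - |A ∩ B| = 6 + 8 - 2 = 12

12


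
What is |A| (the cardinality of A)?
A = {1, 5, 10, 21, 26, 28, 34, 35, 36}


Set A = {1, 5, 10, 21, 26, 28, 34, 35, 36}
Listing elements: 1, 5, 10, 21, 26, 28, 34, 35, 36
Counting: 9 elements
|A| = 9

9


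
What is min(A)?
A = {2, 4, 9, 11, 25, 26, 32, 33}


Set A = {2, 4, 9, 11, 25, 26, 32, 33}
Elements in ascending order: 2, 4, 9, 11, 25, 26, 32, 33
The smallest element is 2.

2


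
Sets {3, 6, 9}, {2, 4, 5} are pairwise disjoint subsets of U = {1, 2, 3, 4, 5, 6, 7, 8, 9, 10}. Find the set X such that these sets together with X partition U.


U = {1, 2, 3, 4, 5, 6, 7, 8, 9, 10}
Shown blocks: {3, 6, 9}, {2, 4, 5}
A partition's blocks are pairwise disjoint and cover U, so the missing block = U \ (union of shown blocks).
Union of shown blocks: {2, 3, 4, 5, 6, 9}
Missing block = U \ (union) = {1, 7, 8, 10}

{1, 7, 8, 10}


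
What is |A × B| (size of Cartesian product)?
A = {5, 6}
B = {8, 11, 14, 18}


Set A = {5, 6} has 2 elements.
Set B = {8, 11, 14, 18} has 4 elements.
|A × B| = |A| × |B| = 2 × 4 = 8

8


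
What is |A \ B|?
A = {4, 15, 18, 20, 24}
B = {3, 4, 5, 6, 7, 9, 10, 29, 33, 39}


Set A = {4, 15, 18, 20, 24}
Set B = {3, 4, 5, 6, 7, 9, 10, 29, 33, 39}
A \ B = {15, 18, 20, 24}
|A \ B| = 4

4


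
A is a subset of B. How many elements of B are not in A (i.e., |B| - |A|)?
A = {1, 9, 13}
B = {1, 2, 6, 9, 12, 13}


Set A = {1, 9, 13}, |A| = 3
Set B = {1, 2, 6, 9, 12, 13}, |B| = 6
Since A ⊆ B: B \ A = {2, 6, 12}
|B| - |A| = 6 - 3 = 3

3


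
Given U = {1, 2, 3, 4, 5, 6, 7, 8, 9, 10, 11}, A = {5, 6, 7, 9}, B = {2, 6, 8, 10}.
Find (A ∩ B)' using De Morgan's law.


U = {1, 2, 3, 4, 5, 6, 7, 8, 9, 10, 11}
A = {5, 6, 7, 9}, B = {2, 6, 8, 10}
A ∩ B = {6}
(A ∩ B)' = U \ (A ∩ B) = {1, 2, 3, 4, 5, 7, 8, 9, 10, 11}
Verification via A' ∪ B': A' = {1, 2, 3, 4, 8, 10, 11}, B' = {1, 3, 4, 5, 7, 9, 11}
A' ∪ B' = {1, 2, 3, 4, 5, 7, 8, 9, 10, 11} ✓

{1, 2, 3, 4, 5, 7, 8, 9, 10, 11}


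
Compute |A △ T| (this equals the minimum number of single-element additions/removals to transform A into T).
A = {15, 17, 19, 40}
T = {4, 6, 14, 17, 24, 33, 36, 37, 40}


Set A = {15, 17, 19, 40}
Set T = {4, 6, 14, 17, 24, 33, 36, 37, 40}
Elements to remove from A (in A, not in T): {15, 19} → 2 removals
Elements to add to A (in T, not in A): {4, 6, 14, 24, 33, 36, 37} → 7 additions
Total edits = 2 + 7 = 9

9


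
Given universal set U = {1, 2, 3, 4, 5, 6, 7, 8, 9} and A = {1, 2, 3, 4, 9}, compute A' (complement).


Universal set U = {1, 2, 3, 4, 5, 6, 7, 8, 9}
Set A = {1, 2, 3, 4, 9}
A' = U \ A = elements in U but not in A
Checking each element of U:
1 (in A, exclude), 2 (in A, exclude), 3 (in A, exclude), 4 (in A, exclude), 5 (not in A, include), 6 (not in A, include), 7 (not in A, include), 8 (not in A, include), 9 (in A, exclude)
A' = {5, 6, 7, 8}

{5, 6, 7, 8}


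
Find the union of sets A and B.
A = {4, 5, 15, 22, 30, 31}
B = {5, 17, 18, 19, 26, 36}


Set A = {4, 5, 15, 22, 30, 31}
Set B = {5, 17, 18, 19, 26, 36}
A ∪ B includes all elements in either set.
Elements from A: {4, 5, 15, 22, 30, 31}
Elements from B not already included: {17, 18, 19, 26, 36}
A ∪ B = {4, 5, 15, 17, 18, 19, 22, 26, 30, 31, 36}

{4, 5, 15, 17, 18, 19, 22, 26, 30, 31, 36}


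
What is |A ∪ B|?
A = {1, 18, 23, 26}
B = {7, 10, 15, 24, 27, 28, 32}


Set A = {1, 18, 23, 26}, |A| = 4
Set B = {7, 10, 15, 24, 27, 28, 32}, |B| = 7
A ∩ B = {}, |A ∩ B| = 0
|A ∪ B| = |A| + |B| - |A ∩ B| = 4 + 7 - 0 = 11

11


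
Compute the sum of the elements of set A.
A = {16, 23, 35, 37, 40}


Set A = {16, 23, 35, 37, 40}
Sum = 16 + 23 + 35 + 37 + 40 = 151

151


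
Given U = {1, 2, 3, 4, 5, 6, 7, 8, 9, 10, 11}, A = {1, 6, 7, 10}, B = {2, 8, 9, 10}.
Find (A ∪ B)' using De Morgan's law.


U = {1, 2, 3, 4, 5, 6, 7, 8, 9, 10, 11}
A = {1, 6, 7, 10}, B = {2, 8, 9, 10}
A ∪ B = {1, 2, 6, 7, 8, 9, 10}
(A ∪ B)' = U \ (A ∪ B) = {3, 4, 5, 11}
Verification via A' ∩ B': A' = {2, 3, 4, 5, 8, 9, 11}, B' = {1, 3, 4, 5, 6, 7, 11}
A' ∩ B' = {3, 4, 5, 11} ✓

{3, 4, 5, 11}


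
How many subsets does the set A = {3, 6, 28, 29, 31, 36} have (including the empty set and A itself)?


Set A = {3, 6, 28, 29, 31, 36}
|A| = 6
The power set P(A) contains all subsets of A.
|P(A)| = 2^|A| = 2^6 = 64

64


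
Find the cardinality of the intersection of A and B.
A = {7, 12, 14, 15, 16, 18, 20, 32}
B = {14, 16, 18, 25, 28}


Set A = {7, 12, 14, 15, 16, 18, 20, 32}
Set B = {14, 16, 18, 25, 28}
A ∩ B = {14, 16, 18}
|A ∩ B| = 3

3


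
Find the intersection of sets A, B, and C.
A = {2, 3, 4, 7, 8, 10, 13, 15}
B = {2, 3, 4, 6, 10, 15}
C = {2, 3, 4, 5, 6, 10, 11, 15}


Set A = {2, 3, 4, 7, 8, 10, 13, 15}
Set B = {2, 3, 4, 6, 10, 15}
Set C = {2, 3, 4, 5, 6, 10, 11, 15}
First, A ∩ B = {2, 3, 4, 10, 15}
Then, (A ∩ B) ∩ C = {2, 3, 4, 10, 15}

{2, 3, 4, 10, 15}


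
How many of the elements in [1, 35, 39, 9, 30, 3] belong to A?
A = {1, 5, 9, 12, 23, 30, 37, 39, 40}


Set A = {1, 5, 9, 12, 23, 30, 37, 39, 40}
Candidates: [1, 35, 39, 9, 30, 3]
Check each candidate:
1 ∈ A, 35 ∉ A, 39 ∈ A, 9 ∈ A, 30 ∈ A, 3 ∉ A
Count of candidates in A: 4

4


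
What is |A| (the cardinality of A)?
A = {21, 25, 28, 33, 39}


Set A = {21, 25, 28, 33, 39}
Listing elements: 21, 25, 28, 33, 39
Counting: 5 elements
|A| = 5

5


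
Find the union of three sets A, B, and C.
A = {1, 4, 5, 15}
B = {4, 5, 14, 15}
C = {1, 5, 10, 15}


Set A = {1, 4, 5, 15}
Set B = {4, 5, 14, 15}
Set C = {1, 5, 10, 15}
First, A ∪ B = {1, 4, 5, 14, 15}
Then, (A ∪ B) ∪ C = {1, 4, 5, 10, 14, 15}

{1, 4, 5, 10, 14, 15}


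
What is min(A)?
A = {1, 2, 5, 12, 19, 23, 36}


Set A = {1, 2, 5, 12, 19, 23, 36}
Elements in ascending order: 1, 2, 5, 12, 19, 23, 36
The smallest element is 1.

1


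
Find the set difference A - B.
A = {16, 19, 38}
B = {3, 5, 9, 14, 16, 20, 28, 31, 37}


Set A = {16, 19, 38}
Set B = {3, 5, 9, 14, 16, 20, 28, 31, 37}
A \ B includes elements in A that are not in B.
Check each element of A:
16 (in B, remove), 19 (not in B, keep), 38 (not in B, keep)
A \ B = {19, 38}

{19, 38}


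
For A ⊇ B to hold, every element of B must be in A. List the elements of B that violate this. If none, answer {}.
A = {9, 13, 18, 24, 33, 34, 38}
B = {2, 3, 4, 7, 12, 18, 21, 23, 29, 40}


Set A = {9, 13, 18, 24, 33, 34, 38}
Set B = {2, 3, 4, 7, 12, 18, 21, 23, 29, 40}
Check each element of B against A:
2 ∉ A (include), 3 ∉ A (include), 4 ∉ A (include), 7 ∉ A (include), 12 ∉ A (include), 18 ∈ A, 21 ∉ A (include), 23 ∉ A (include), 29 ∉ A (include), 40 ∉ A (include)
Elements of B not in A: {2, 3, 4, 7, 12, 21, 23, 29, 40}

{2, 3, 4, 7, 12, 21, 23, 29, 40}


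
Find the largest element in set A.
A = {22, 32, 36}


Set A = {22, 32, 36}
Elements in ascending order: 22, 32, 36
The largest element is 36.

36


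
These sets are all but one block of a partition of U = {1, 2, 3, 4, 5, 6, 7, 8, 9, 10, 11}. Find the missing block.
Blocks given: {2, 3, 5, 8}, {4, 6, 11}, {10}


U = {1, 2, 3, 4, 5, 6, 7, 8, 9, 10, 11}
Shown blocks: {2, 3, 5, 8}, {4, 6, 11}, {10}
A partition's blocks are pairwise disjoint and cover U, so the missing block = U \ (union of shown blocks).
Union of shown blocks: {2, 3, 4, 5, 6, 8, 10, 11}
Missing block = U \ (union) = {1, 7, 9}

{1, 7, 9}


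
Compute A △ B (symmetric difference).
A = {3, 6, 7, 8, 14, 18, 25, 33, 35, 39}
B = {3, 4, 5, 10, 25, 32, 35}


Set A = {3, 6, 7, 8, 14, 18, 25, 33, 35, 39}
Set B = {3, 4, 5, 10, 25, 32, 35}
A △ B = (A \ B) ∪ (B \ A)
Elements in A but not B: {6, 7, 8, 14, 18, 33, 39}
Elements in B but not A: {4, 5, 10, 32}
A △ B = {4, 5, 6, 7, 8, 10, 14, 18, 32, 33, 39}

{4, 5, 6, 7, 8, 10, 14, 18, 32, 33, 39}


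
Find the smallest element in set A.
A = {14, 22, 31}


Set A = {14, 22, 31}
Elements in ascending order: 14, 22, 31
The smallest element is 14.

14


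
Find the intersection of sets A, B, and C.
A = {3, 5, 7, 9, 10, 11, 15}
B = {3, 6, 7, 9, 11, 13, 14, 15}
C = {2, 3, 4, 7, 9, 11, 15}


Set A = {3, 5, 7, 9, 10, 11, 15}
Set B = {3, 6, 7, 9, 11, 13, 14, 15}
Set C = {2, 3, 4, 7, 9, 11, 15}
First, A ∩ B = {3, 7, 9, 11, 15}
Then, (A ∩ B) ∩ C = {3, 7, 9, 11, 15}

{3, 7, 9, 11, 15}


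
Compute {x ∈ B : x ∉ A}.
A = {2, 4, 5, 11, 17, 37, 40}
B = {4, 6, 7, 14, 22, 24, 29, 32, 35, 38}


Set A = {2, 4, 5, 11, 17, 37, 40}
Set B = {4, 6, 7, 14, 22, 24, 29, 32, 35, 38}
Check each element of B against A:
4 ∈ A, 6 ∉ A (include), 7 ∉ A (include), 14 ∉ A (include), 22 ∉ A (include), 24 ∉ A (include), 29 ∉ A (include), 32 ∉ A (include), 35 ∉ A (include), 38 ∉ A (include)
Elements of B not in A: {6, 7, 14, 22, 24, 29, 32, 35, 38}

{6, 7, 14, 22, 24, 29, 32, 35, 38}


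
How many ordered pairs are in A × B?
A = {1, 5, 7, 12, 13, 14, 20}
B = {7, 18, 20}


Set A = {1, 5, 7, 12, 13, 14, 20} has 7 elements.
Set B = {7, 18, 20} has 3 elements.
|A × B| = |A| × |B| = 7 × 3 = 21

21


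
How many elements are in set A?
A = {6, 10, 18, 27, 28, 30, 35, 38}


Set A = {6, 10, 18, 27, 28, 30, 35, 38}
Listing elements: 6, 10, 18, 27, 28, 30, 35, 38
Counting: 8 elements
|A| = 8

8


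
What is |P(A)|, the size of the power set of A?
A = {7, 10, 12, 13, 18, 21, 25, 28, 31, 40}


Set A = {7, 10, 12, 13, 18, 21, 25, 28, 31, 40}
|A| = 10
The power set P(A) contains all subsets of A.
|P(A)| = 2^|A| = 2^10 = 1024

1024


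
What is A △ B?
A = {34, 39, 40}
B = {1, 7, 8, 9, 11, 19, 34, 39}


Set A = {34, 39, 40}
Set B = {1, 7, 8, 9, 11, 19, 34, 39}
A △ B = (A \ B) ∪ (B \ A)
Elements in A but not B: {40}
Elements in B but not A: {1, 7, 8, 9, 11, 19}
A △ B = {1, 7, 8, 9, 11, 19, 40}

{1, 7, 8, 9, 11, 19, 40}


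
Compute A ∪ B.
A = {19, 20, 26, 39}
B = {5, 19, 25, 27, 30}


Set A = {19, 20, 26, 39}
Set B = {5, 19, 25, 27, 30}
A ∪ B includes all elements in either set.
Elements from A: {19, 20, 26, 39}
Elements from B not already included: {5, 25, 27, 30}
A ∪ B = {5, 19, 20, 25, 26, 27, 30, 39}

{5, 19, 20, 25, 26, 27, 30, 39}


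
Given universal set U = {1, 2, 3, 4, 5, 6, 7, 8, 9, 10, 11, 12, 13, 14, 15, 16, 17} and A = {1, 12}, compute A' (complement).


Universal set U = {1, 2, 3, 4, 5, 6, 7, 8, 9, 10, 11, 12, 13, 14, 15, 16, 17}
Set A = {1, 12}
A' = U \ A = elements in U but not in A
Checking each element of U:
1 (in A, exclude), 2 (not in A, include), 3 (not in A, include), 4 (not in A, include), 5 (not in A, include), 6 (not in A, include), 7 (not in A, include), 8 (not in A, include), 9 (not in A, include), 10 (not in A, include), 11 (not in A, include), 12 (in A, exclude), 13 (not in A, include), 14 (not in A, include), 15 (not in A, include), 16 (not in A, include), 17 (not in A, include)
A' = {2, 3, 4, 5, 6, 7, 8, 9, 10, 11, 13, 14, 15, 16, 17}

{2, 3, 4, 5, 6, 7, 8, 9, 10, 11, 13, 14, 15, 16, 17}


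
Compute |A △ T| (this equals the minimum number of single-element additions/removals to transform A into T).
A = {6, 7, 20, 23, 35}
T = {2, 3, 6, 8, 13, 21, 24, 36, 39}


Set A = {6, 7, 20, 23, 35}
Set T = {2, 3, 6, 8, 13, 21, 24, 36, 39}
Elements to remove from A (in A, not in T): {7, 20, 23, 35} → 4 removals
Elements to add to A (in T, not in A): {2, 3, 8, 13, 21, 24, 36, 39} → 8 additions
Total edits = 4 + 8 = 12

12
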